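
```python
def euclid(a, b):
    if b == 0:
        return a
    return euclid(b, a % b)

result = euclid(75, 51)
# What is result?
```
Call trace:
euclid(a=75, b=51)
  euclid(a=51, b=24)
    euclid(a=24, b=3)
      euclid(a=3, b=0)
      -> return 3
    -> return 3
  -> return 3
-> return 3

Final answer: 3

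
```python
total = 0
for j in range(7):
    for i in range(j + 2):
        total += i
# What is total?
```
Trace:
  total=0
  total=0, j=0, i=0
  total=1, j=0, i=1
  total=1, j=1, i=0
  total=2, j=1, i=1
  total=4, j=1, i=2
  total=4, j=2, i=0
  total=5, j=2, i=1
  total=7, j=2, i=2
  total=10, j=2, i=3
  total=10, j=3, i=0
  total=11, j=3, i=1
  total=13, j=3, i=2
  total=16, j=3, i=3
  total=20, j=3, i=4
  total=20, j=4, i=0
  total=21, j=4, i=1
  total=23, j=4, i=2
  total=26, j=4, i=3
  total=30, j=4, i=4
  total=35, j=4, i=5
  total=35, j=5, i=0
  total=36, j=5, i=1
  total=38, j=5, i=2
  total=41, j=5, i=3
  total=45, j=5, i=4
  total=50, j=5, i=5
  total=56, j=5, i=6
  total=56, j=6, i=0
  total=57, j=6, i=1
  total=59, j=6, i=2
  total=62, j=6, i=3
  total=66, j=6, i=4
  total=71, j=6, i=5
  total=77, j=6, i=6
  total=84, j=6, i=7

Final answer: 84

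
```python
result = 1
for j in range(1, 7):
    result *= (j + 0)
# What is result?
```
Trace:
  result=1
  result=1, j=1
  result=2, j=2
  result=6, j=3
  result=24, j=4
  result=120, j=5
  result=720, j=6

Final answer: 720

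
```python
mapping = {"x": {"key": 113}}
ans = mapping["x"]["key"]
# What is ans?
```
Trace:
  mapping={'x': {'key': 113}}
  mapping={'x': {'key': 113}}, ans=113

Final answer: 113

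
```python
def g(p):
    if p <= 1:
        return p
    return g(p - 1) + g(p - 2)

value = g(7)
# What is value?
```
Call trace (a repeated sub-call is expanded the first time; later identical calls just restate its return value):
g(p=7)
  g(p=6)
    g(p=5)
      g(p=4)
        g(p=3)
          g(p=2)
            g(p=1)
            -> return 1
            g(p=0)
            -> return 0
          -> return 1
          g(p=1)
          -> return 1
        -> return 2
        g(p=2) -> return 1  (same call as traced above)
      -> return 3
      g(p=3) -> return 2  (same call as traced above)
    -> return 5
    g(p=4) -> return 3  (same call as traced above)
  -> return 8
  g(p=5) -> return 5  (same call as traced above)
-> return 13

Final answer: 13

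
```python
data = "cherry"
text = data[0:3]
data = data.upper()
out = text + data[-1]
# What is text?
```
Trace:
  data='cherry'
  data='cherry', text='che'
  data='CHERRY', text='che'
  data='CHERRY', text='che', out='cheY'

Final answer: 'che'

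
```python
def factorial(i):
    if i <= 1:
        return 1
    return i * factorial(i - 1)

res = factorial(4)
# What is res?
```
Call trace:
factorial(i=4)
  factorial(i=3)
    factorial(i=2)
      factorial(i=1)
      -> return 1
    -> return 2
  -> return 6
-> return 24

Final answer: 24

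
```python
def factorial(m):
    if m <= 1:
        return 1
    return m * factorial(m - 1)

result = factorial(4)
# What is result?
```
Call trace:
factorial(m=4)
  factorial(m=3)
    factorial(m=2)
      factorial(m=1)
      -> return 1
    -> return 2
  -> return 6
-> return 24

Final answer: 24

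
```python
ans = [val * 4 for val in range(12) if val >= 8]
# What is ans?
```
Trace:
  val=0
  val=1
  val=2
  val=3
  val=4
  val=5
  val=6
  val=7
  val=8
  val=9
  val=10
  val=11
  ans=[32, 36, 40, 44]

Final answer: [32, 36, 40, 44]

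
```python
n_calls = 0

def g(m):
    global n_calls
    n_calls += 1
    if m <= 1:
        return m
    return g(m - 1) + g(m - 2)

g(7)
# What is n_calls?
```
Call trace (a repeated sub-call is expanded the first time; later identical calls just restate its return value):
g(m=7)
  g(m=6)
    g(m=5)
      g(m=4)
        g(m=3)
          g(m=2)
            g(m=1)
            -> return 1
            g(m=0)
            -> return 0
          -> return 1
          g(m=1)
          -> return 1
        -> return 2
        g(m=2) -> return 1  (same call as traced above)
      -> return 3
      g(m=3) -> return 2  (same call as traced above)
    -> return 5
    g(m=4) -> return 3  (same call as traced above)
  -> return 8
  g(m=5) -> return 5  (same call as traced above)
-> return 13

n_calls is incremented once per call, so count the calls in each subtree. Let C(m) = number of calls made by g(m).
C(0) = C(1) = 1 (base case, no recursion); C(m) = 1 + C(m - 1) + C(m - 2) otherwise.
C(2) = 1 + C(1) + C(0) = 1 + 1 + 1 = 3
C(3) = 1 + C(2) + C(1) = 1 + 3 + 1 = 5
C(4) = 1 + C(3) + C(2) = 1 + 5 + 3 = 9
C(5) = 1 + C(4) + C(3) = 1 + 9 + 5 = 15
C(6) = 1 + C(5) + C(4) = 1 + 15 + 9 = 25
C(7) = 1 + C(6) + C(5) = 1 + 25 + 15 = 41
n_calls = C(7) = 41

Final answer: 41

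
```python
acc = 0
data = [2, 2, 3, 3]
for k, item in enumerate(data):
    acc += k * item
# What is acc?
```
Trace:
  acc=0
  acc=0, k=0, item=2
  acc=2, k=1, item=2
  acc=8, k=2, item=3
  acc=17, k=3, item=3

Final answer: 17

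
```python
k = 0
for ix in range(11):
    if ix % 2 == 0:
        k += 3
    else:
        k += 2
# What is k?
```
Trace:
  k=0
  k=3, ix=0
  k=5, ix=1
  k=8, ix=2
  k=10, ix=3
  k=13, ix=4
  k=15, ix=5
  k=18, ix=6
  k=20, ix=7
  k=23, ix=8
  k=25, ix=9
  k=28, ix=10

Final answer: 28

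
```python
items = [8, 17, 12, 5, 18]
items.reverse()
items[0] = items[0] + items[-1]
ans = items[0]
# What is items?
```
Trace:
  items=[8, 17, 12, 5, 18]
  items=[18, 5, 12, 17, 8]
  items=[26, 5, 12, 17, 8]
  items=[26, 5, 12, 17, 8], ans=26

Final answer: [26, 5, 12, 17, 8]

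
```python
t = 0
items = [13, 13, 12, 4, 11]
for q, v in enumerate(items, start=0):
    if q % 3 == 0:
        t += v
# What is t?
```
Trace:
  t=0
  t=13, q=0, v=13
  t=13, q=1, v=13
  t=13, q=2, v=12
  t=17, q=3, v=4
  t=17, q=4, v=11

Final answer: 17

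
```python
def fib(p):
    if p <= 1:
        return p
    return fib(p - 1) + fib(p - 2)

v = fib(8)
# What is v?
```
Call trace (a repeated sub-call is expanded the first time; later identical calls just restate its return value):
fib(p=8)
  fib(p=7)
    fib(p=6)
      fib(p=5)
        fib(p=4)
          fib(p=3)
            fib(p=2)
              fib(p=1)
              -> return 1
              fib(p=0)
              -> return 0
            -> return 1
            fib(p=1)
            -> return 1
          -> return 2
          fib(p=2) -> return 1  (same call as traced above)
        -> return 3
        fib(p=3) -> return 2  (same call as traced above)
      -> return 5
      fib(p=4) -> return 3  (same call as traced above)
    -> return 8
    fib(p=5) -> return 5  (same call as traced above)
  -> return 13
  fib(p=6) -> return 8  (same call as traced above)
-> return 21

Final answer: 21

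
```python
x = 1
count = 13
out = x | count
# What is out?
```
Trace:
  x=1
  x=1, count=13
  x=1, count=13, out=13

Final answer: 13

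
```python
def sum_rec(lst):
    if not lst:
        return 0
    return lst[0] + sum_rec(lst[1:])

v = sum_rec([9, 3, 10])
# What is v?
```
Call trace:
sum_rec(lst=[9, 3, 10])
  sum_rec(lst=[3, 10])
    sum_rec(lst=[10])
      sum_rec(lst=[])
      -> return 0
    -> return 10
  -> return 13
-> return 22

Final answer: 22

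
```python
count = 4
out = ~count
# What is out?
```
Trace:
  count=4
  count=4, out=-5

Final answer: -5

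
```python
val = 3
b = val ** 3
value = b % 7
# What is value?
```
Trace:
  val=3
  val=3, b=27
  val=3, b=27, value=6

Final answer: 6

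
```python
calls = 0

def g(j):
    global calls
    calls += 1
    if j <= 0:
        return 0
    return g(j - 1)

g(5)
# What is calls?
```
Call trace:
g(j=5)
  g(j=4)
    g(j=3)
      g(j=2)
        g(j=1)
          g(j=0)
          -> return 0
        -> return 0
      -> return 0
    -> return 0
  -> return 0
-> return 0

calls is incremented once per call. g is entered once for each j = 5, 4, 3, 2, 1, 0 (the j <= 0 call returns without recursing), i.e. 5 + 1 calls.
calls = 6

Final answer: 6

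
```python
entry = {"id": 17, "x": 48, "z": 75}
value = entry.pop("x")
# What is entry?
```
Trace:
  entry={'id': 17, 'x': 48, 'z': 75}
  entry={'id': 17, 'z': 75}, value=48

Final answer: {'id': 17, 'z': 75}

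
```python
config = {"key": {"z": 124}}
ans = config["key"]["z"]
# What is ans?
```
Trace:
  config={'key': {'z': 124}}
  config={'key': {'z': 124}}, ans=124

Final answer: 124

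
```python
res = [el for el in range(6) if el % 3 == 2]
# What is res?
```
Trace:
  el=0
  el=1
  el=2
  el=3
  el=4
  el=5
  res=[2, 5]

Final answer: [2, 5]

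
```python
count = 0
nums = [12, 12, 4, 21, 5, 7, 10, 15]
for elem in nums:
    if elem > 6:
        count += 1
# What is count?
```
Trace:
  count=0
  count=1, elem=12
  count=2, elem=12
  count=2, elem=4
  count=3, elem=21
  count=3, elem=5
  count=4, elem=7
  count=5, elem=10
  count=6, elem=15

Final answer: 6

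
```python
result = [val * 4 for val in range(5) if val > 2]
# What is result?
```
Trace:
  val=0
  val=1
  val=2
  val=3
  val=4
  result=[12, 16]

Final answer: [12, 16]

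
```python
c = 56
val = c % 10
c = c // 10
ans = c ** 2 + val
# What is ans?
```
Trace:
  c=56
  c=56, val=6
  c=5, val=6
  c=5, val=6, ans=31

Final answer: 31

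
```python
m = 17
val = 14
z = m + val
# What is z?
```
Trace:
  m=17
  m=17, val=14
  m=17, val=14, z=31

Final answer: 31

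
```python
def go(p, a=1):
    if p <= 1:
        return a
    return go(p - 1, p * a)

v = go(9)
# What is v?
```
Call trace:
go(p=9, a=1)
  go(p=8, a=9)
    go(p=7, a=72)
      go(p=6, a=504)
        go(p=5, a=3024)
          go(p=4, a=15120)
            go(p=3, a=60480)
              go(p=2, a=181440)
                go(p=1, a=362880)
                -> return 362880
              -> return 362880
            -> return 362880
          -> return 362880
        -> return 362880
      -> return 362880
    -> return 362880
  -> return 362880
-> return 362880

Final answer: 362880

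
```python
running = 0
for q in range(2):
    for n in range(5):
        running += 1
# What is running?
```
Trace:
  running=0
  running=1, q=0, n=0
  running=2, q=0, n=1
  running=3, q=0, n=2
  running=4, q=0, n=3
  running=5, q=0, n=4
  running=6, q=1, n=0
  running=7, q=1, n=1
  running=8, q=1, n=2
  running=9, q=1, n=3
  running=10, q=1, n=4

Final answer: 10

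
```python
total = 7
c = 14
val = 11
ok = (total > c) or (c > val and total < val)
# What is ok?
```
Trace:
  total=7
  total=7, c=14
  total=7, c=14, val=11
  total=7, c=14, val=11, ok=True

Final answer: True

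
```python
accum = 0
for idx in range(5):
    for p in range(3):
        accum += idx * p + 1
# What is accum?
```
Trace:
  accum=0
  accum=1, idx=0, p=0
  accum=2, idx=0, p=1
  accum=3, idx=0, p=2
  accum=4, idx=1, p=0
  accum=6, idx=1, p=1
  accum=9, idx=1, p=2
  accum=10, idx=2, p=0
  accum=13, idx=2, p=1
  accum=18, idx=2, p=2
  accum=19, idx=3, p=0
  accum=23, idx=3, p=1
  accum=30, idx=3, p=2
  accum=31, idx=4, p=0
  accum=36, idx=4, p=1
  accum=45, idx=4, p=2

Final answer: 45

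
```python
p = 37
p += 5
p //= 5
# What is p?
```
Trace:
  p=37
  p=42
  p=8

Final answer: 8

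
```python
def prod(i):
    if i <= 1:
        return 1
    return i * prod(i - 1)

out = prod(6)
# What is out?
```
Call trace:
prod(i=6)
  prod(i=5)
    prod(i=4)
      prod(i=3)
        prod(i=2)
          prod(i=1)
          -> return 1
        -> return 2
      -> return 6
    -> return 24
  -> return 120
-> return 720

Final answer: 720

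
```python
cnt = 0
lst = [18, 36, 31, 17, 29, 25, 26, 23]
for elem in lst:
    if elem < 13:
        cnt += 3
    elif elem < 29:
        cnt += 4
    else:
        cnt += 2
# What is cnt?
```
Trace:
  cnt=0
  cnt=4, elem=18
  cnt=6, elem=36
  cnt=8, elem=31
  cnt=12, elem=17
  cnt=14, elem=29
  cnt=18, elem=25
  cnt=22, elem=26
  cnt=26, elem=23

Final answer: 26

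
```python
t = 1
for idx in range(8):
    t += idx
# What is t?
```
Trace:
  t=1
  t=1, idx=0
  t=2, idx=1
  t=4, idx=2
  t=7, idx=3
  t=11, idx=4
  t=16, idx=5
  t=22, idx=6
  t=29, idx=7

Final answer: 29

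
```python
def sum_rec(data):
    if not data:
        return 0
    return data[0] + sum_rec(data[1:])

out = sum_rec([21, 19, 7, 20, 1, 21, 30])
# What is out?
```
Call trace:
sum_rec(data=[21, 19, 7, 20, 1, 21, 30])
  sum_rec(data=[19, 7, 20, 1, 21, 30])
    sum_rec(data=[7, 20, 1, 21, 30])
      sum_rec(data=[20, 1, 21, 30])
        sum_rec(data=[1, 21, 30])
          sum_rec(data=[21, 30])
            sum_rec(data=[30])
              sum_rec(data=[])
              -> return 0
            -> return 30
          -> return 51
        -> return 52
      -> return 72
    -> return 79
  -> return 98
-> return 119

Final answer: 119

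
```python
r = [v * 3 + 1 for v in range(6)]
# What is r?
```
Trace:
  v=0
  v=1
  v=2
  v=3
  v=4
  v=5
  r=[1, 4, 7, 10, 13, 16]

Final answer: [1, 4, 7, 10, 13, 16]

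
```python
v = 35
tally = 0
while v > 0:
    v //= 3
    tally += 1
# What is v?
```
Trace:
  v=35
  v=35, tally=0
  v=11, tally=1
  v=3, tally=2
  v=1, tally=3
  v=0, tally=4

Final answer: 0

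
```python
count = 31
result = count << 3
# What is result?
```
Trace:
  count=31
  count=31, result=248

Final answer: 248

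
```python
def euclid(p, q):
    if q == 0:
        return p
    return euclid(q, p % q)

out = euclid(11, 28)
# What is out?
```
Call trace:
euclid(p=11, q=28)
  euclid(p=28, q=11)
    euclid(p=11, q=6)
      euclid(p=6, q=5)
        euclid(p=5, q=1)
          euclid(p=1, q=0)
          -> return 1
        -> return 1
      -> return 1
    -> return 1
  -> return 1
-> return 1

Final answer: 1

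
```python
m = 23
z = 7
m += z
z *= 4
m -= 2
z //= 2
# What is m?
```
Trace:
  m=23
  m=23, z=7
  m=30, z=7
  m=30, z=28
  m=28, z=28
  m=28, z=14

Final answer: 28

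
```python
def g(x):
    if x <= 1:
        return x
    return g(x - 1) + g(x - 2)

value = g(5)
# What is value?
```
Call trace (a repeated sub-call is expanded the first time; later identical calls just restate its return value):
g(x=5)
  g(x=4)
    g(x=3)
      g(x=2)
        g(x=1)
        -> return 1
        g(x=0)
        -> return 0
      -> return 1
      g(x=1)
      -> return 1
    -> return 2
    g(x=2) -> return 1  (same call as traced above)
  -> return 3
  g(x=3) -> return 2  (same call as traced above)
-> return 5

Final answer: 5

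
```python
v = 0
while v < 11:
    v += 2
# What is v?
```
Trace:
  v=0
  v=2
  v=4
  v=6
  v=8
  v=10
  v=12

Final answer: 12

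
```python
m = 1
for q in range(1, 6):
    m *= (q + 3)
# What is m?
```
Trace:
  m=1
  m=4, q=1
  m=20, q=2
  m=120, q=3
  m=840, q=4
  m=6720, q=5

Final answer: 6720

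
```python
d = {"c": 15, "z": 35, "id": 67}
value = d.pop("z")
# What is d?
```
Trace:
  d={'c': 15, 'z': 35, 'id': 67}
  d={'c': 15, 'id': 67}, value=35

Final answer: {'c': 15, 'id': 67}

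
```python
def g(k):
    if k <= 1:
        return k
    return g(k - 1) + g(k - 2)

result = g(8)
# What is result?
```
Call trace (a repeated sub-call is expanded the first time; later identical calls just restate its return value):
g(k=8)
  g(k=7)
    g(k=6)
      g(k=5)
        g(k=4)
          g(k=3)
            g(k=2)
              g(k=1)
              -> return 1
              g(k=0)
              -> return 0
            -> return 1
            g(k=1)
            -> return 1
          -> return 2
          g(k=2) -> return 1  (same call as traced above)
        -> return 3
        g(k=3) -> return 2  (same call as traced above)
      -> return 5
      g(k=4) -> return 3  (same call as traced above)
    -> return 8
    g(k=5) -> return 5  (same call as traced above)
  -> return 13
  g(k=6) -> return 8  (same call as traced above)
-> return 21

Final answer: 21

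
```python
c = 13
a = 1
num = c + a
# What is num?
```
Trace:
  c=13
  c=13, a=1
  c=13, a=1, num=14

Final answer: 14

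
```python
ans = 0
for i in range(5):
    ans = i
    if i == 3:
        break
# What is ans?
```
Trace:
  ans=0
  ans=0, i=0
  ans=1, i=1
  ans=2, i=2
  ans=3, i=3

Final answer: 3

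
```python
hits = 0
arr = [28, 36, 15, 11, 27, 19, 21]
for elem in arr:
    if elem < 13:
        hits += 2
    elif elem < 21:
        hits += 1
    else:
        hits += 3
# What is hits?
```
Trace:
  hits=0
  hits=3, elem=28
  hits=6, elem=36
  hits=7, elem=15
  hits=9, elem=11
  hits=12, elem=27
  hits=13, elem=19
  hits=16, elem=21

Final answer: 16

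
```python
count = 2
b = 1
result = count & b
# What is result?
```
Trace:
  count=2
  count=2, b=1
  count=2, b=1, result=0

Final answer: 0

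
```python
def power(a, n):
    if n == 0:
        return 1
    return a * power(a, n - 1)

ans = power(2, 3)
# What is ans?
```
Call trace:
power(a=2, n=3)
  power(a=2, n=2)
    power(a=2, n=1)
      power(a=2, n=0)
      -> return 1
    -> return 2
  -> return 4
-> return 8

Final answer: 8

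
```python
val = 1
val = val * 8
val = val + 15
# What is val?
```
Trace:
  val=1
  val=8
  val=23

Final answer: 23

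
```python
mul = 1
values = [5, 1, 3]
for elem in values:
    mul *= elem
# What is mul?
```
Trace:
  mul=1
  mul=5, elem=5
  mul=5, elem=1
  mul=15, elem=3

Final answer: 15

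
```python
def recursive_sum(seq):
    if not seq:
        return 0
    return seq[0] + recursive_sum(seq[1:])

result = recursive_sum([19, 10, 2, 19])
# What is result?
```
Call trace:
recursive_sum(seq=[19, 10, 2, 19])
  recursive_sum(seq=[10, 2, 19])
    recursive_sum(seq=[2, 19])
      recursive_sum(seq=[19])
        recursive_sum(seq=[])
        -> return 0
      -> return 19
    -> return 21
  -> return 31
-> return 50

Final answer: 50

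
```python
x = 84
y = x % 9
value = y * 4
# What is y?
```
Trace:
  x=84
  x=84, y=3
  x=84, y=3, value=12

Final answer: 3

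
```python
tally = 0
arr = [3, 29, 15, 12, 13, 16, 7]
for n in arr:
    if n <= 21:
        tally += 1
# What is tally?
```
Trace:
  tally=0
  tally=1, n=3
  tally=1, n=29
  tally=2, n=15
  tally=3, n=12
  tally=4, n=13
  tally=5, n=16
  tally=6, n=7

Final answer: 6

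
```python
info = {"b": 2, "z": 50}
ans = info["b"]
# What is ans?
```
Trace:
  info={'b': 2, 'z': 50}
  info={'b': 2, 'z': 50}, ans=2

Final answer: 2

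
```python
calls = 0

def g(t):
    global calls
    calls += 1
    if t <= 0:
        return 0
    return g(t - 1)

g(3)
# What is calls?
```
Call trace:
g(t=3)
  g(t=2)
    g(t=1)
      g(t=0)
      -> return 0
    -> return 0
  -> return 0
-> return 0

calls is incremented once per call. g is entered once for each t = 3, 2, 1, 0 (the t <= 0 call returns without recursing), i.e. 3 + 1 calls.
calls = 4

Final answer: 4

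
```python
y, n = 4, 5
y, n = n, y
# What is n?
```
Trace:
  y=4, n=5
  y=5, n=4

Final answer: 4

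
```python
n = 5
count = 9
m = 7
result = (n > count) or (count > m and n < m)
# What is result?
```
Trace:
  n=5
  n=5, count=9
  n=5, count=9, m=7
  n=5, count=9, m=7, result=True

Final answer: True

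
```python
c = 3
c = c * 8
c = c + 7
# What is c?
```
Trace:
  c=3
  c=24
  c=31

Final answer: 31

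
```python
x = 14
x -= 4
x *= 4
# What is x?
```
Trace:
  x=14
  x=10
  x=40

Final answer: 40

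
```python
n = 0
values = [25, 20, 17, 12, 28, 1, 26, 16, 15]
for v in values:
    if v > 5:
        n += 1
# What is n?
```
Trace:
  n=0
  n=1, v=25
  n=2, v=20
  n=3, v=17
  n=4, v=12
  n=5, v=28
  n=5, v=1
  n=6, v=26
  n=7, v=16
  n=8, v=15

Final answer: 8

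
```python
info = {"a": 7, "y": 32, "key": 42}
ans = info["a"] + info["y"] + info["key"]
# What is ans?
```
Trace:
  info={'a': 7, 'y': 32, 'key': 42}
  info={'a': 7, 'y': 32, 'key': 42}, ans=81

Final answer: 81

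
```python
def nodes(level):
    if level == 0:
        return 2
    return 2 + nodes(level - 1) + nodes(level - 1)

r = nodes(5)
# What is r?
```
Call trace (a repeated sub-call is expanded the first time; later identical calls just restate its return value):
nodes(level=5)
  nodes(level=4)
    nodes(level=3)
      nodes(level=2)
        nodes(level=1)
          nodes(level=0)
          -> return 2
          nodes(level=0)
          -> return 2
        -> return 6
        nodes(level=1) -> return 6  (same call as traced above)
      -> return 14
      nodes(level=2) -> return 14  (same call as traced above)
    -> return 30
    nodes(level=3) -> return 30  (same call as traced above)
  -> return 62
  nodes(level=4) -> return 62  (same call as traced above)
-> return 126

Final answer: 126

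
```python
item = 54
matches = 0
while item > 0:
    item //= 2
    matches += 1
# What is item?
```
Trace:
  item=54
  item=54, matches=0
  item=27, matches=1
  item=13, matches=2
  item=6, matches=3
  item=3, matches=4
  item=1, matches=5
  item=0, matches=6

Final answer: 0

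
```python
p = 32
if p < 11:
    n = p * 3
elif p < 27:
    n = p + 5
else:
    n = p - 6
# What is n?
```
Trace:
  p=32
  p=32, n=26

Final answer: 26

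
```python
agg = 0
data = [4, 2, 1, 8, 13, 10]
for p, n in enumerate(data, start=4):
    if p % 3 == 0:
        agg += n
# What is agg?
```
Trace:
  agg=0
  agg=0, p=4, n=4
  agg=0, p=5, n=2
  agg=1, p=6, n=1
  agg=1, p=7, n=8
  agg=1, p=8, n=13
  agg=11, p=9, n=10

Final answer: 11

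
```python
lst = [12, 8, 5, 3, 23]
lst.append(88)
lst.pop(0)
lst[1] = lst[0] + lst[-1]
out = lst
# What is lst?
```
Trace:
  lst=[12, 8, 5, 3, 23]
  lst=[12, 8, 5, 3, 23, 88]
  lst=[8, 5, 3, 23, 88]
  lst=[8, 96, 3, 23, 88]
  lst=[8, 96, 3, 23, 88], out=[8, 96, 3, 23, 88]

Final answer: [8, 96, 3, 23, 88]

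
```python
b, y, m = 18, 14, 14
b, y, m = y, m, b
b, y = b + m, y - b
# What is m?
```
Trace:
  b=18, y=14, m=14
  b=14, y=14, m=18
  b=32, y=0, m=18

Final answer: 18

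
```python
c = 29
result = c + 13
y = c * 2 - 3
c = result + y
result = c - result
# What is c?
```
Trace:
  c=29
  c=29, result=42
  c=29, result=42, y=55
  c=97, result=42, y=55
  c=97, result=55, y=55

Final answer: 97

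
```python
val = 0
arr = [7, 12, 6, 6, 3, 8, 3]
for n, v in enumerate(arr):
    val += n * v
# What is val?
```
Trace:
  val=0
  val=0, n=0, v=7
  val=12, n=1, v=12
  val=24, n=2, v=6
  val=42, n=3, v=6
  val=54, n=4, v=3
  val=94, n=5, v=8
  val=112, n=6, v=3

Final answer: 112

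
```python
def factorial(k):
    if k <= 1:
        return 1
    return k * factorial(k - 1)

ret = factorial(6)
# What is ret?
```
Call trace:
factorial(k=6)
  factorial(k=5)
    factorial(k=4)
      factorial(k=3)
        factorial(k=2)
          factorial(k=1)
          -> return 1
        -> return 2
      -> return 6
    -> return 24
  -> return 120
-> return 720

Final answer: 720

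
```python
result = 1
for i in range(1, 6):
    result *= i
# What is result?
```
Trace:
  result=1
  result=1, i=1
  result=2, i=2
  result=6, i=3
  result=24, i=4
  result=120, i=5

Final answer: 120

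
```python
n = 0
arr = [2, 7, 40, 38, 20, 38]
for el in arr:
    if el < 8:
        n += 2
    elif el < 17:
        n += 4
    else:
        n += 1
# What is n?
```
Trace:
  n=0
  n=2, el=2
  n=4, el=7
  n=5, el=40
  n=6, el=38
  n=7, el=20
  n=8, el=38

Final answer: 8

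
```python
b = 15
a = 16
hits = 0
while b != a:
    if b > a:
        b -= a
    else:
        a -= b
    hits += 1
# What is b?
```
Trace:
  b=15
  b=15, a=16
  b=15, a=16, hits=0
  b=15, a=1, hits=1
  b=14, a=1, hits=2
  b=13, a=1, hits=3
  b=12, a=1, hits=4
  b=11, a=1, hits=5
  b=10, a=1, hits=6
  b=9, a=1, hits=7
  b=8, a=1, hits=8
  b=7, a=1, hits=9
  b=6, a=1, hits=10
  b=5, a=1, hits=11
  b=4, a=1, hits=12
  b=3, a=1, hits=13
  b=2, a=1, hits=14
  b=1, a=1, hits=15

Final answer: 1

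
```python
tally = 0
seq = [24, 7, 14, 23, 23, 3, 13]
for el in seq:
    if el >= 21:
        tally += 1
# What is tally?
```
Trace:
  tally=0
  tally=1, el=24
  tally=1, el=7
  tally=1, el=14
  tally=2, el=23
  tally=3, el=23
  tally=3, el=3
  tally=3, el=13

Final answer: 3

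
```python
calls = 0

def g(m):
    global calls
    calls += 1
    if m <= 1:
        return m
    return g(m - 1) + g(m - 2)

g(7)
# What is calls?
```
Call trace (a repeated sub-call is expanded the first time; later identical calls just restate its return value):
g(m=7)
  g(m=6)
    g(m=5)
      g(m=4)
        g(m=3)
          g(m=2)
            g(m=1)
            -> return 1
            g(m=0)
            -> return 0
          -> return 1
          g(m=1)
          -> return 1
        -> return 2
        g(m=2) -> return 1  (same call as traced above)
      -> return 3
      g(m=3) -> return 2  (same call as traced above)
    -> return 5
    g(m=4) -> return 3  (same call as traced above)
  -> return 8
  g(m=5) -> return 5  (same call as traced above)
-> return 13

calls is incremented once per call, so count the calls in each subtree. Let C(m) = number of calls made by g(m).
C(0) = C(1) = 1 (base case, no recursion); C(m) = 1 + C(m - 1) + C(m - 2) otherwise.
C(2) = 1 + C(1) + C(0) = 1 + 1 + 1 = 3
C(3) = 1 + C(2) + C(1) = 1 + 3 + 1 = 5
C(4) = 1 + C(3) + C(2) = 1 + 5 + 3 = 9
C(5) = 1 + C(4) + C(3) = 1 + 9 + 5 = 15
C(6) = 1 + C(5) + C(4) = 1 + 15 + 9 = 25
C(7) = 1 + C(6) + C(5) = 1 + 25 + 15 = 41
calls = C(7) = 41

Final answer: 41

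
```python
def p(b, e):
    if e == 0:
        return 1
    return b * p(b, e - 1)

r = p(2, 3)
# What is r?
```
Call trace:
p(b=2, e=3)
  p(b=2, e=2)
    p(b=2, e=1)
      p(b=2, e=0)
      -> return 1
    -> return 2
  -> return 4
-> return 8

Final answer: 8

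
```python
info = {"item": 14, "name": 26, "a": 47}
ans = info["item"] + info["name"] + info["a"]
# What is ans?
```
Trace:
  info={'item': 14, 'name': 26, 'a': 47}
  info={'item': 14, 'name': 26, 'a': 47}, ans=87

Final answer: 87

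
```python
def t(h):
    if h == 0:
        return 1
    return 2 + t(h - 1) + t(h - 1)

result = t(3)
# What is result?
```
Call trace (a repeated sub-call is expanded the first time; later identical calls just restate its return value):
t(h=3)
  t(h=2)
    t(h=1)
      t(h=0)
      -> return 1
      t(h=0)
      -> return 1
    -> return 4
    t(h=1) -> return 4  (same call as traced above)
  -> return 10
  t(h=2) -> return 10  (same call as traced above)
-> return 22

Final answer: 22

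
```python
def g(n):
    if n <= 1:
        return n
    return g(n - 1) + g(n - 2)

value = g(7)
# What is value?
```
Call trace (a repeated sub-call is expanded the first time; later identical calls just restate its return value):
g(n=7)
  g(n=6)
    g(n=5)
      g(n=4)
        g(n=3)
          g(n=2)
            g(n=1)
            -> return 1
            g(n=0)
            -> return 0
          -> return 1
          g(n=1)
          -> return 1
        -> return 2
        g(n=2) -> return 1  (same call as traced above)
      -> return 3
      g(n=3) -> return 2  (same call as traced above)
    -> return 5
    g(n=4) -> return 3  (same call as traced above)
  -> return 8
  g(n=5) -> return 5  (same call as traced above)
-> return 13

Final answer: 13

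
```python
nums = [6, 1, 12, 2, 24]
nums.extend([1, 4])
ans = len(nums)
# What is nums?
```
Trace:
  nums=[6, 1, 12, 2, 24]
  nums=[6, 1, 12, 2, 24, 1, 4]
  nums=[6, 1, 12, 2, 24, 1, 4], ans=7

Final answer: [6, 1, 12, 2, 24, 1, 4]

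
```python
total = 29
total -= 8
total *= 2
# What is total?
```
Trace:
  total=29
  total=21
  total=42

Final answer: 42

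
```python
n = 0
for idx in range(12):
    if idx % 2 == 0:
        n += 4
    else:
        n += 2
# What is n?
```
Trace:
  n=0
  n=4, idx=0
  n=6, idx=1
  n=10, idx=2
  n=12, idx=3
  n=16, idx=4
  n=18, idx=5
  n=22, idx=6
  n=24, idx=7
  n=28, idx=8
  n=30, idx=9
  n=34, idx=10
  n=36, idx=11

Final answer: 36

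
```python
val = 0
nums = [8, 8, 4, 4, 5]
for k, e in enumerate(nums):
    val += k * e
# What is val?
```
Trace:
  val=0
  val=0, k=0, e=8
  val=8, k=1, e=8
  val=16, k=2, e=4
  val=28, k=3, e=4
  val=48, k=4, e=5

Final answer: 48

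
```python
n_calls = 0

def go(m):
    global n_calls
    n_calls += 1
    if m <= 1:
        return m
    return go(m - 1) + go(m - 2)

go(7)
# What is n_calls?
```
Call trace (a repeated sub-call is expanded the first time; later identical calls just restate its return value):
go(m=7)
  go(m=6)
    go(m=5)
      go(m=4)
        go(m=3)
          go(m=2)
            go(m=1)
            -> return 1
            go(m=0)
            -> return 0
          -> return 1
          go(m=1)
          -> return 1
        -> return 2
        go(m=2) -> return 1  (same call as traced above)
      -> return 3
      go(m=3) -> return 2  (same call as traced above)
    -> return 5
    go(m=4) -> return 3  (same call as traced above)
  -> return 8
  go(m=5) -> return 5  (same call as traced above)
-> return 13

n_calls is incremented once per call, so count the calls in each subtree. Let C(m) = number of calls made by go(m).
C(0) = C(1) = 1 (base case, no recursion); C(m) = 1 + C(m - 1) + C(m - 2) otherwise.
C(2) = 1 + C(1) + C(0) = 1 + 1 + 1 = 3
C(3) = 1 + C(2) + C(1) = 1 + 3 + 1 = 5
C(4) = 1 + C(3) + C(2) = 1 + 5 + 3 = 9
C(5) = 1 + C(4) + C(3) = 1 + 9 + 5 = 15
C(6) = 1 + C(5) + C(4) = 1 + 15 + 9 = 25
C(7) = 1 + C(6) + C(5) = 1 + 25 + 15 = 41
n_calls = C(7) = 41

Final answer: 41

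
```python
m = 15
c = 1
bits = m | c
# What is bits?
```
Trace:
  m=15
  m=15, c=1
  m=15, c=1, bits=15

Final answer: 15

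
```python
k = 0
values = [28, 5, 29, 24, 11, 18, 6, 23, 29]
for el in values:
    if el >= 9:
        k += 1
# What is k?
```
Trace:
  k=0
  k=1, el=28
  k=1, el=5
  k=2, el=29
  k=3, el=24
  k=4, el=11
  k=5, el=18
  k=5, el=6
  k=6, el=23
  k=7, el=29

Final answer: 7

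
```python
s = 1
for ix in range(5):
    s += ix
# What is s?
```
Trace:
  s=1
  s=1, ix=0
  s=2, ix=1
  s=4, ix=2
  s=7, ix=3
  s=11, ix=4

Final answer: 11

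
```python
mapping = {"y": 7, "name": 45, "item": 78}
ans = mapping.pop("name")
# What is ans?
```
Trace:
  mapping={'y': 7, 'name': 45, 'item': 78}
  mapping={'y': 7, 'item': 78}, ans=45

Final answer: 45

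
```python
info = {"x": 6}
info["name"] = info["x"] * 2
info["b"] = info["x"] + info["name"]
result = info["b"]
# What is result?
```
Trace:
  info={'x': 6}
  info={'x': 6, 'name': 12}
  info={'x': 6, 'name': 12, 'b': 18}
  info={'x': 6, 'name': 12, 'b': 18}, result=18

Final answer: 18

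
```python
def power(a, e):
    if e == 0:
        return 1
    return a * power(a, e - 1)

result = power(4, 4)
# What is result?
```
Call trace:
power(a=4, e=4)
  power(a=4, e=3)
    power(a=4, e=2)
      power(a=4, e=1)
        power(a=4, e=0)
        -> return 1
      -> return 4
    -> return 16
  -> return 64
-> return 256

Final answer: 256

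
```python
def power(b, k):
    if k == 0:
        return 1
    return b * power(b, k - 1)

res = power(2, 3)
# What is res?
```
Call trace:
power(b=2, k=3)
  power(b=2, k=2)
    power(b=2, k=1)
      power(b=2, k=0)
      -> return 1
    -> return 2
  -> return 4
-> return 8

Final answer: 8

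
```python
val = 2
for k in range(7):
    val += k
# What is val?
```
Trace:
  val=2
  val=2, k=0
  val=3, k=1
  val=5, k=2
  val=8, k=3
  val=12, k=4
  val=17, k=5
  val=23, k=6

Final answer: 23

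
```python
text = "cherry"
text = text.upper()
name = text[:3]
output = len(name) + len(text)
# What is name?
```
Trace:
  text='cherry'
  text='CHERRY'
  text='CHERRY', name='CHE'
  text='CHERRY', name='CHE', output=9

Final answer: 'CHE'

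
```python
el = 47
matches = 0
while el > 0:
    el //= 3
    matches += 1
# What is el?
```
Trace:
  el=47
  el=47, matches=0
  el=15, matches=1
  el=5, matches=2
  el=1, matches=3
  el=0, matches=4

Final answer: 0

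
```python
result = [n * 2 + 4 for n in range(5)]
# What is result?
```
Trace:
  n=0
  n=1
  n=2
  n=3
  n=4
  result=[4, 6, 8, 10, 12]

Final answer: [4, 6, 8, 10, 12]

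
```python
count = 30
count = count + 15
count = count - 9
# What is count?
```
Trace:
  count=30
  count=45
  count=36

Final answer: 36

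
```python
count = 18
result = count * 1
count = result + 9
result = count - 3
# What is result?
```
Trace:
  count=18
  count=18, result=18
  count=27, result=18
  count=27, result=24

Final answer: 24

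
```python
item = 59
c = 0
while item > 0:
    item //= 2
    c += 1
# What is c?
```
Trace:
  item=59
  item=59, c=0
  item=29, c=1
  item=14, c=2
  item=7, c=3
  item=3, c=4
  item=1, c=5
  item=0, c=6

Final answer: 6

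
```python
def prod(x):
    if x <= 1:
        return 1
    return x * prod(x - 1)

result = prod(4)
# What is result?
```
Call trace:
prod(x=4)
  prod(x=3)
    prod(x=2)
      prod(x=1)
      -> return 1
    -> return 2
  -> return 6
-> return 24

Final answer: 24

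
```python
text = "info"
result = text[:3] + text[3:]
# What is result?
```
Trace:
  text='info'
  text='info', result='info'

Final answer: 'info'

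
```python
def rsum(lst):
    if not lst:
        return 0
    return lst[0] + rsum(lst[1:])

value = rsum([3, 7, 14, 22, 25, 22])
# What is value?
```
Call trace:
rsum(lst=[3, 7, 14, 22, 25, 22])
  rsum(lst=[7, 14, 22, 25, 22])
    rsum(lst=[14, 22, 25, 22])
      rsum(lst=[22, 25, 22])
        rsum(lst=[25, 22])
          rsum(lst=[22])
            rsum(lst=[])
            -> return 0
          -> return 22
        -> return 47
      -> return 69
    -> return 83
  -> return 90
-> return 93

Final answer: 93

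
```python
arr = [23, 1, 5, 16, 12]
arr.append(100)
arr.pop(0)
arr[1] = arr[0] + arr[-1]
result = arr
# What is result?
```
Trace:
  arr=[23, 1, 5, 16, 12]
  arr=[23, 1, 5, 16, 12, 100]
  arr=[1, 5, 16, 12, 100]
  arr=[1, 101, 16, 12, 100]
  arr=[1, 101, 16, 12, 100], result=[1, 101, 16, 12, 100]

Final answer: [1, 101, 16, 12, 100]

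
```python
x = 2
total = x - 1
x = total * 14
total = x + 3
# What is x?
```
Trace:
  x=2
  x=2, total=1
  x=14, total=1
  x=14, total=17

Final answer: 14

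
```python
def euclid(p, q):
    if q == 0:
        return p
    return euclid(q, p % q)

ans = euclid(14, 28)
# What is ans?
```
Call trace:
euclid(p=14, q=28)
  euclid(p=28, q=14)
    euclid(p=14, q=0)
    -> return 14
  -> return 14
-> return 14

Final answer: 14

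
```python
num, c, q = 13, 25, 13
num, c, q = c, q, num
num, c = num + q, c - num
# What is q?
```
Trace:
  num=13, c=25, q=13
  num=25, c=13, q=13
  num=38, c=-12, q=13

Final answer: 13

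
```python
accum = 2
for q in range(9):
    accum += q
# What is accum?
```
Trace:
  accum=2
  accum=2, q=0
  accum=3, q=1
  accum=5, q=2
  accum=8, q=3
  accum=12, q=4
  accum=17, q=5
  accum=23, q=6
  accum=30, q=7
  accum=38, q=8

Final answer: 38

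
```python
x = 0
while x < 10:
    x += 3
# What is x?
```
Trace:
  x=0
  x=3
  x=6
  x=9
  x=12

Final answer: 12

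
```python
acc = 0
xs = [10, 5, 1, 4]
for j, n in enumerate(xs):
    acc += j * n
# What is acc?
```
Trace:
  acc=0
  acc=0, j=0, n=10
  acc=5, j=1, n=5
  acc=7, j=2, n=1
  acc=19, j=3, n=4

Final answer: 19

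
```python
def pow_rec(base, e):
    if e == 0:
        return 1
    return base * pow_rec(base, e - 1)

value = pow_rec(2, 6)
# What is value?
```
Call trace:
pow_rec(base=2, e=6)
  pow_rec(base=2, e=5)
    pow_rec(base=2, e=4)
      pow_rec(base=2, e=3)
        pow_rec(base=2, e=2)
          pow_rec(base=2, e=1)
            pow_rec(base=2, e=0)
            -> return 1
          -> return 2
        -> return 4
      -> return 8
    -> return 16
  -> return 32
-> return 64

Final answer: 64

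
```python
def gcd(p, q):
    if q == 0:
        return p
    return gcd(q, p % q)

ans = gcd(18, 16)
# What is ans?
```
Call trace:
gcd(p=18, q=16)
  gcd(p=16, q=2)
    gcd(p=2, q=0)
    -> return 2
  -> return 2
-> return 2

Final answer: 2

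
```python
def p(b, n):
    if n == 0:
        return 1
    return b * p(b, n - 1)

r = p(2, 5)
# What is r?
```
Call trace:
p(b=2, n=5)
  p(b=2, n=4)
    p(b=2, n=3)
      p(b=2, n=2)
        p(b=2, n=1)
          p(b=2, n=0)
          -> return 1
        -> return 2
      -> return 4
    -> return 8
  -> return 16
-> return 32

Final answer: 32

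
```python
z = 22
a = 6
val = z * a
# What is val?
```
Trace:
  z=22
  z=22, a=6
  z=22, a=6, val=132

Final answer: 132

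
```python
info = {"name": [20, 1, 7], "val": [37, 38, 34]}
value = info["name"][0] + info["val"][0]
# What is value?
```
Trace:
  info={'name': [20, 1, 7], 'val': [37, 38, 34]}
  info={'name': [20, 1, 7], 'val': [37, 38, 34]}, value=57

Final answer: 57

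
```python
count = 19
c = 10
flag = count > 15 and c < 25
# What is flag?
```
Trace:
  count=19
  count=19, c=10
  count=19, c=10, flag=True

Final answer: True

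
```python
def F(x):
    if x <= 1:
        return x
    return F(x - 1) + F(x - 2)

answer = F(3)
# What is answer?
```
Call trace:
F(x=3)
  F(x=2)
    F(x=1)
    -> return 1
    F(x=0)
    -> return 0
  -> return 1
  F(x=1)
  -> return 1
-> return 2

Final answer: 2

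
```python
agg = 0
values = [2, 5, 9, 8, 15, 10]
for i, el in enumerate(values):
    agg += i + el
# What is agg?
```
Trace:
  agg=0
  agg=2, i=0, el=2
  agg=8, i=1, el=5
  agg=19, i=2, el=9
  agg=30, i=3, el=8
  agg=49, i=4, el=15
  agg=64, i=5, el=10

Final answer: 64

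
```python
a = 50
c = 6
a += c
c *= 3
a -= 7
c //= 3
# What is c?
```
Trace:
  a=50
  a=50, c=6
  a=56, c=6
  a=56, c=18
  a=49, c=18
  a=49, c=6

Final answer: 6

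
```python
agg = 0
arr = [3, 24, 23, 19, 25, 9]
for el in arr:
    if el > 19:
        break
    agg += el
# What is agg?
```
Trace:
  agg=0
  agg=3, el=3
  agg=3, el=24

Final answer: 3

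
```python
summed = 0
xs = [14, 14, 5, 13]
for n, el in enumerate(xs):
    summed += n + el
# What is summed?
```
Trace:
  summed=0
  summed=14, n=0, el=14
  summed=29, n=1, el=14
  summed=36, n=2, el=5
  summed=52, n=3, el=13

Final answer: 52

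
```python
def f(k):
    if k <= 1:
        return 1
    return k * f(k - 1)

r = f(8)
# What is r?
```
Call trace:
f(k=8)
  f(k=7)
    f(k=6)
      f(k=5)
        f(k=4)
          f(k=3)
            f(k=2)
              f(k=1)
              -> return 1
            -> return 2
          -> return 6
        -> return 24
      -> return 120
    -> return 720
  -> return 5040
-> return 40320

Final answer: 40320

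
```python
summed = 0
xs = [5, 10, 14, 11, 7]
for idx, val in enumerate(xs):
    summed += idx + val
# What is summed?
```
Trace:
  summed=0
  summed=5, idx=0, val=5
  summed=16, idx=1, val=10
  summed=32, idx=2, val=14
  summed=46, idx=3, val=11
  summed=57, idx=4, val=7

Final answer: 57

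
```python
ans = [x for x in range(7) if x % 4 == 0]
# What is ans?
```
Trace:
  x=0
  x=1
  x=2
  x=3
  x=4
  x=5
  x=6
  ans=[0, 4]

Final answer: [0, 4]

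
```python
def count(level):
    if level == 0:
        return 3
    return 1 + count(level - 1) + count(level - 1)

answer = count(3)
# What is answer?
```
Call trace (a repeated sub-call is expanded the first time; later identical calls just restate its return value):
count(level=3)
  count(level=2)
    count(level=1)
      count(level=0)
      -> return 3
      count(level=0)
      -> return 3
    -> return 7
    count(level=1) -> return 7  (same call as traced above)
  -> return 15
  count(level=2) -> return 15  (same call as traced above)
-> return 31

Final answer: 31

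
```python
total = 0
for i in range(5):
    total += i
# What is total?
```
Trace:
  total=0
  total=0, i=0
  total=1, i=1
  total=3, i=2
  total=6, i=3
  total=10, i=4

Final answer: 10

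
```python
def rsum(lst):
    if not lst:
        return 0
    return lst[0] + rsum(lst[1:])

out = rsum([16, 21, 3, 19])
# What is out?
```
Call trace:
rsum(lst=[16, 21, 3, 19])
  rsum(lst=[21, 3, 19])
    rsum(lst=[3, 19])
      rsum(lst=[19])
        rsum(lst=[])
        -> return 0
      -> return 19
    -> return 22
  -> return 43
-> return 59

Final answer: 59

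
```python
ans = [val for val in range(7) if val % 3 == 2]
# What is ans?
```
Trace:
  val=0
  val=1
  val=2
  val=3
  val=4
  val=5
  val=6
  ans=[2, 5]

Final answer: [2, 5]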